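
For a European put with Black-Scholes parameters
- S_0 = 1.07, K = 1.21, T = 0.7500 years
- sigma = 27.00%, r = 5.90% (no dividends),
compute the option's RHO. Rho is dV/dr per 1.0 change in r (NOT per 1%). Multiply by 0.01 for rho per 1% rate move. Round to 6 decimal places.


d1 = -0.2197104787; d2 = -0.4535373377
phi(d1) = 0.3894285463; exp(-qT) = 1.0000000000; exp(-rT) = 0.9567147489
N(-d2) = 0.6749190682
Rho = -K*T*exp(-rT)*N(-d2) = -1.2100 * 0.7500 * 0.9567147489 * 0.6749190682 = -0.585977

Answer: Rho = -0.585977


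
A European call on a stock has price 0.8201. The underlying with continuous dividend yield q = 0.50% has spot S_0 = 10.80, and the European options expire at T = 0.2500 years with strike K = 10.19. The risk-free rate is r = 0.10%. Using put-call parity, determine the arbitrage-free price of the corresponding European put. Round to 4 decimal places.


Put-call parity: C - P = S_0 * exp(-qT) - K * exp(-rT).
S_0 * exp(-qT) = 10.8000 * 0.99875078 = 10.78650843
K * exp(-rT) = 10.1900 * 0.99975003 = 10.18745282
P = C - S*exp(-qT) + K*exp(-rT)
P = 0.8201 - 10.78650843 + 10.18745282 = 0.2210

Answer: Put price = 0.2210


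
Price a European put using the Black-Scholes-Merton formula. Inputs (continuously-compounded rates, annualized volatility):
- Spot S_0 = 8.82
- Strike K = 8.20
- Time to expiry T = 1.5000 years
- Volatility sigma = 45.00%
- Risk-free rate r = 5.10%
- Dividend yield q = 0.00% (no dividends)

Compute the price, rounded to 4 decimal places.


Answer: Price = 1.2335

Derivation:
d1 = (ln(S/K) + (r - q + 0.5*sigma^2) * T) / (sigma * sqrt(T)) = 0.54662217
d2 = d1 - sigma * sqrt(T) = -0.00451302
exp(-rT) = 0.92635291; exp(-qT) = 1.00000000
P = K * exp(-rT) * N(-d2) - S_0 * exp(-qT) * N(-d1)
N(-d1) = 0.29231917; N(-d2) = 0.50180043
P = 8.2000 * 0.92635291 * 0.50180043 - 8.8200 * 1.00000000 * 0.29231917 = 1.2335


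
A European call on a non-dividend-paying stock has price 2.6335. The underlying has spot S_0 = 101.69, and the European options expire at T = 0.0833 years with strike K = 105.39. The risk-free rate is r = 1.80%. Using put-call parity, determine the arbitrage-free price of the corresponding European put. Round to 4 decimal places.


Put-call parity: C - P = S_0 * exp(-qT) - K * exp(-rT).
S_0 * exp(-qT) = 101.6900 * 1.00000000 = 101.69000000
K * exp(-rT) = 105.3900 * 0.99850172 = 105.23209664
P = C - S*exp(-qT) + K*exp(-rT)
P = 2.6335 - 101.69000000 + 105.23209664 = 6.1756

Answer: Put price = 6.1756


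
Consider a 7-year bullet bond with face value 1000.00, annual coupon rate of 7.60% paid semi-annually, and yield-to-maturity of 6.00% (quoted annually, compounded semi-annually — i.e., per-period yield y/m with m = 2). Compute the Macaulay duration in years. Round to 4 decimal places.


Answer: Macaulay duration = 5.6263 years

Derivation:
Coupon per period c = face * coupon_rate / m = 38.000000
Periods per year m = 2; per-period yield y/m = 0.030000
Number of cashflows N = 14
Cashflows (t years, CF_t, discount factor 1/(1+y/m)^(m*t), PV):
  t = 0.5000: CF_t = 38.000000, DF = 0.970874, PV = 36.893204
  t = 1.0000: CF_t = 38.000000, DF = 0.942596, PV = 35.818645
  t = 1.5000: CF_t = 38.000000, DF = 0.915142, PV = 34.775383
  t = 2.0000: CF_t = 38.000000, DF = 0.888487, PV = 33.762508
  t = 2.5000: CF_t = 38.000000, DF = 0.862609, PV = 32.779134
  t = 3.0000: CF_t = 38.000000, DF = 0.837484, PV = 31.824402
  t = 3.5000: CF_t = 38.000000, DF = 0.813092, PV = 30.897477
  t = 4.0000: CF_t = 38.000000, DF = 0.789409, PV = 29.997551
  t = 4.5000: CF_t = 38.000000, DF = 0.766417, PV = 29.123836
  t = 5.0000: CF_t = 38.000000, DF = 0.744094, PV = 28.275569
  t = 5.5000: CF_t = 38.000000, DF = 0.722421, PV = 27.452009
  t = 6.0000: CF_t = 38.000000, DF = 0.701380, PV = 26.652435
  t = 6.5000: CF_t = 38.000000, DF = 0.680951, PV = 25.876151
  t = 7.0000: CF_t = 1038.000000, DF = 0.661118, PV = 686.240282
Price P = sum_t PV_t = 1090.368585
Macaulay numerator sum_t t * PV_t:
  t * PV_t at t = 0.5000: 18.446602
  t * PV_t at t = 1.0000: 35.818645
  t * PV_t at t = 1.5000: 52.163075
  t * PV_t at t = 2.0000: 67.525016
  t * PV_t at t = 2.5000: 81.947835
  t * PV_t at t = 3.0000: 95.473205
  t * PV_t at t = 3.5000: 108.141171
  t * PV_t at t = 4.0000: 119.990204
  t * PV_t at t = 4.5000: 131.057261
  t * PV_t at t = 5.0000: 141.377844
  t * PV_t at t = 5.5000: 150.986047
  t * PV_t at t = 6.0000: 159.914613
  t * PV_t at t = 6.5000: 168.194981
  t * PV_t at t = 7.0000: 4803.681977
Macaulay duration D = (sum_t t * PV_t) / P = 6134.718474 / 1090.368585 = 5.626280


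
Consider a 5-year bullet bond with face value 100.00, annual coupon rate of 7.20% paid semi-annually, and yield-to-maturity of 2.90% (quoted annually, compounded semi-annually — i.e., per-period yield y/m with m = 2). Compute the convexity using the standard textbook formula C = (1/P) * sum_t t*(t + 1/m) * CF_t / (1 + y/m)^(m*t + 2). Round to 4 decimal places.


Coupon per period c = face * coupon_rate / m = 3.600000
Periods per year m = 2; per-period yield y/m = 0.014500
Number of cashflows N = 10
Cashflows (t years, CF_t, discount factor 1/(1+y/m)^(m*t), PV):
  t = 0.5000: CF_t = 3.600000, DF = 0.985707, PV = 3.548546
  t = 1.0000: CF_t = 3.600000, DF = 0.971619, PV = 3.497828
  t = 1.5000: CF_t = 3.600000, DF = 0.957732, PV = 3.447834
  t = 2.0000: CF_t = 3.600000, DF = 0.944043, PV = 3.398555
  t = 2.5000: CF_t = 3.600000, DF = 0.930550, PV = 3.349980
  t = 3.0000: CF_t = 3.600000, DF = 0.917250, PV = 3.302100
  t = 3.5000: CF_t = 3.600000, DF = 0.904140, PV = 3.254904
  t = 4.0000: CF_t = 3.600000, DF = 0.891217, PV = 3.208382
  t = 4.5000: CF_t = 3.600000, DF = 0.878479, PV = 3.162526
  t = 5.0000: CF_t = 103.600000, DF = 0.865923, PV = 89.709666
Price P = sum_t PV_t = 119.880320
Convexity numerator sum_t t*(t + 1/m) * CF_t / (1+y/m)^(m*t + 2):
  t = 0.5000: term = 1.723917
  t = 1.0000: term = 5.097832
  t = 1.5000: term = 10.049941
  t = 2.0000: term = 16.510499
  t = 2.5000: term = 24.411778
  t = 3.0000: term = 33.688012
  t = 3.5000: term = 44.275357
  t = 4.0000: term = 56.111838
  t = 4.5000: term = 69.137306
  t = 5.0000: term = 2396.998889
Convexity = (1/P) * sum = 2658.005369 / 119.880320 = 22.172158

Answer: Convexity = 22.1722


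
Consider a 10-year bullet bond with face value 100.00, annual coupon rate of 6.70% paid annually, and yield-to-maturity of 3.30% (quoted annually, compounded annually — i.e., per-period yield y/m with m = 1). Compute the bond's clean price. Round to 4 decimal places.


Answer: Price = 128.5637

Derivation:
Coupon per period c = face * coupon_rate / m = 6.700000
Periods per year m = 1; per-period yield y/m = 0.033000
Number of cashflows N = 10
Cashflows (t years, CF_t, discount factor 1/(1+y/m)^(m*t), PV):
  t = 1.0000: CF_t = 6.700000, DF = 0.968054, PV = 6.485963
  t = 2.0000: CF_t = 6.700000, DF = 0.937129, PV = 6.278764
  t = 3.0000: CF_t = 6.700000, DF = 0.907192, PV = 6.078184
  t = 4.0000: CF_t = 6.700000, DF = 0.878211, PV = 5.884012
  t = 5.0000: CF_t = 6.700000, DF = 0.850156, PV = 5.696042
  t = 6.0000: CF_t = 6.700000, DF = 0.822997, PV = 5.514078
  t = 7.0000: CF_t = 6.700000, DF = 0.796705, PV = 5.337926
  t = 8.0000: CF_t = 6.700000, DF = 0.771254, PV = 5.167402
  t = 9.0000: CF_t = 6.700000, DF = 0.746616, PV = 5.002325
  t = 10.0000: CF_t = 106.700000, DF = 0.722764, PV = 77.118967
Price P = sum_t PV_t = 128.563662


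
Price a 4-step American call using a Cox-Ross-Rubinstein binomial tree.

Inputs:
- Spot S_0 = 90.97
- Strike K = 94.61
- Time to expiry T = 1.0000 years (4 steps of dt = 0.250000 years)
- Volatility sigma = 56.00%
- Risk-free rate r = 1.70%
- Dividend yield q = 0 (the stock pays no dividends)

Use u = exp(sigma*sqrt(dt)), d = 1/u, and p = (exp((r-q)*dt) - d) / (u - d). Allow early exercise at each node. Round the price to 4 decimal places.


Answer: Price = V(0,0) = 18.6662

Derivation:
dt = T/N = 0.250000
u = exp(sigma*sqrt(dt)) = 1.323130; d = 1/u = 0.755784
p = (exp((r-q)*dt) - d) / (u - d) = 0.437961
Discount per step: exp(-r*dt) = 0.995759
Stock lattice S(k, i) with i counting down-moves:
  k=0: S(0,0) = 90.9700
  k=1: S(1,0) = 120.3651; S(1,1) = 68.7536
  k=2: S(2,0) = 159.2587; S(2,1) = 90.9700; S(2,2) = 51.9629
  k=3: S(3,0) = 210.7199; S(3,1) = 120.3651; S(3,2) = 68.7536; S(3,3) = 39.2727
  k=4: S(4,0) = 278.8098; S(4,1) = 159.2587; S(4,2) = 90.9700; S(4,3) = 51.9629; S(4,4) = 29.6817
Terminal payoffs V(N, i) = max(S_T - K, 0):
  V(4,0) = 184.199787; V(4,1) = 64.648677; V(4,2) = 0.000000; V(4,3) = 0.000000; V(4,4) = 0.000000
Backward induction: V(k, i) = exp(-r*dt) * [p * V(k+1, i) + (1-p) * V(k+1, i+1)]; then take max(V_cont, immediate exercise) for American.
  V(3,0) = exp(-r*dt) * [p*184.199787 + (1-p)*64.648677] = 116.511143; exercise = 116.109904; V(3,0) = max -> 116.511143
  V(3,1) = exp(-r*dt) * [p*64.648677 + (1-p)*0.000000] = 28.193505; exercise = 25.755119; V(3,1) = max -> 28.193505
  V(3,2) = exp(-r*dt) * [p*0.000000 + (1-p)*0.000000] = 0.000000; exercise = 0.000000; V(3,2) = max -> 0.000000
  V(3,3) = exp(-r*dt) * [p*0.000000 + (1-p)*0.000000] = 0.000000; exercise = 0.000000; V(3,3) = max -> 0.000000
  V(2,0) = exp(-r*dt) * [p*116.511143 + (1-p)*28.193505] = 66.589555; exercise = 64.648677; V(2,0) = max -> 66.589555
  V(2,1) = exp(-r*dt) * [p*28.193505 + (1-p)*0.000000] = 12.295282; exercise = 0.000000; V(2,1) = max -> 12.295282
  V(2,2) = exp(-r*dt) * [p*0.000000 + (1-p)*0.000000] = 0.000000; exercise = 0.000000; V(2,2) = max -> 0.000000
  V(1,0) = exp(-r*dt) * [p*66.589555 + (1-p)*12.295282] = 35.921052; exercise = 25.755119; V(1,0) = max -> 35.921052
  V(1,1) = exp(-r*dt) * [p*12.295282 + (1-p)*0.000000] = 5.362014; exercise = 0.000000; V(1,1) = max -> 5.362014
  V(0,0) = exp(-r*dt) * [p*35.921052 + (1-p)*5.362014] = 18.666173; exercise = 0.000000; V(0,0) = max -> 18.666173


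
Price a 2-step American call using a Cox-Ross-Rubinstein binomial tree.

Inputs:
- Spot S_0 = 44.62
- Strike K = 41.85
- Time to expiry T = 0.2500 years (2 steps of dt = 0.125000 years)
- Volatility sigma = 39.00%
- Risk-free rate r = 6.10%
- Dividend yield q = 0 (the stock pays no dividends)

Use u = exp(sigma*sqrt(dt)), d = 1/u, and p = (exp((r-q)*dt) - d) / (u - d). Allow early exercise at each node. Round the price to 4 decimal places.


Answer: Price = V(0,0) = 5.4226

Derivation:
dt = T/N = 0.125000
u = exp(sigma*sqrt(dt)) = 1.147844; d = 1/u = 0.871198
p = (exp((r-q)*dt) - d) / (u - d) = 0.493251
Discount per step: exp(-r*dt) = 0.992404
Stock lattice S(k, i) with i counting down-moves:
  k=0: S(0,0) = 44.6200
  k=1: S(1,0) = 51.2168; S(1,1) = 38.8729
  k=2: S(2,0) = 58.7889; S(2,1) = 44.6200; S(2,2) = 33.8660
Terminal payoffs V(N, i) = max(S_T - K, 0):
  V(2,0) = 16.938945; V(2,1) = 2.770000; V(2,2) = 0.000000
Backward induction: V(k, i) = exp(-r*dt) * [p * V(k+1, i) + (1-p) * V(k+1, i+1)]; then take max(V_cont, immediate exercise) for American.
  V(1,0) = exp(-r*dt) * [p*16.938945 + (1-p)*2.770000] = 9.684714; exercise = 9.366821; V(1,0) = max -> 9.684714
  V(1,1) = exp(-r*dt) * [p*2.770000 + (1-p)*0.000000] = 1.355926; exercise = 0.000000; V(1,1) = max -> 1.355926
  V(0,0) = exp(-r*dt) * [p*9.684714 + (1-p)*1.355926] = 5.422601; exercise = 2.770000; V(0,0) = max -> 5.422601


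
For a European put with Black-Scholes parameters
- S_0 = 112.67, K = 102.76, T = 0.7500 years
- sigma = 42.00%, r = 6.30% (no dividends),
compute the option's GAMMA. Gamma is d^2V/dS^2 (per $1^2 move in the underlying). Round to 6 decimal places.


d1 = 0.5648878060; d2 = 0.2011571365
phi(d1) = 0.3401095015; exp(-qT) = 1.0000000000; exp(-rT) = 0.9538489056
Gamma = exp(-qT) * phi(d1) / (S * sigma * sqrt(T)) = 1.0000000000 * 0.3401095015 / (112.6700 * 0.4200 * 0.8660254038) = 0.008299

Answer: Gamma = 0.008299


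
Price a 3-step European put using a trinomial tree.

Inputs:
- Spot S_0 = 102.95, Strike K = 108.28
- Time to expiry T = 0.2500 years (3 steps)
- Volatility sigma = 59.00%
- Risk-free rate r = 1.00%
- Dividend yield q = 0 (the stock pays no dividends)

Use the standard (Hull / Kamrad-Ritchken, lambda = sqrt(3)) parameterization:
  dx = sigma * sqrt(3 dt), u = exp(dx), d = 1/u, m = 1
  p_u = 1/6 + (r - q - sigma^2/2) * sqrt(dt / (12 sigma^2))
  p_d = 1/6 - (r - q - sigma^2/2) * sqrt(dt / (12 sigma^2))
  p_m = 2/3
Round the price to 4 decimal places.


dt = T/N = 0.083333; dx = sigma*sqrt(3*dt) = 0.295000
u = exp(dx) = 1.343126; d = 1/u = 0.744532
p_u = 0.143496, p_m = 0.666667, p_d = 0.189838
Discount per step: exp(-r*dt) = 0.999167
Stock lattice S(k, j) with j the centered position index:
  k=0: S(0,+0) = 102.9500
  k=1: S(1,-1) = 76.6495; S(1,+0) = 102.9500; S(1,+1) = 138.2749
  k=2: S(2,-2) = 57.0680; S(2,-1) = 76.6495; S(2,+0) = 102.9500; S(2,+1) = 138.2749; S(2,+2) = 185.7206
  k=3: S(3,-3) = 42.4889; S(3,-2) = 57.0680; S(3,-1) = 76.6495; S(3,+0) = 102.9500; S(3,+1) = 138.2749; S(3,+2) = 185.7206; S(3,+3) = 249.4462
Terminal payoffs V(N, j) = max(K - S_T, 0):
  V(3,-3) = 65.791076; V(3,-2) = 51.212006; V(3,-1) = 31.630473; V(3,+0) = 5.330000; V(3,+1) = 0.000000; V(3,+2) = 0.000000; V(3,+3) = 0.000000
Backward induction: V(k, j) = exp(-r*dt) * [p_u * V(k+1, j+1) + p_m * V(k+1, j) + p_d * V(k+1, j-1)]
  V(2,-2) = exp(-r*dt) * [p_u*31.630473 + p_m*51.212006 + p_d*65.791076] = 51.127170
  V(2,-1) = exp(-r*dt) * [p_u*5.330000 + p_m*31.630473 + p_d*51.212006] = 31.547477
  V(2,+0) = exp(-r*dt) * [p_u*0.000000 + p_m*5.330000 + p_d*31.630473] = 9.550024
  V(2,+1) = exp(-r*dt) * [p_u*0.000000 + p_m*0.000000 + p_d*5.330000] = 1.010991
  V(2,+2) = exp(-r*dt) * [p_u*0.000000 + p_m*0.000000 + p_d*0.000000] = 0.000000
  V(1,-1) = exp(-r*dt) * [p_u*9.550024 + p_m*31.547477 + p_d*51.127170] = 32.081152
  V(1,+0) = exp(-r*dt) * [p_u*1.010991 + p_m*9.550024 + p_d*31.547477] = 12.490239
  V(1,+1) = exp(-r*dt) * [p_u*0.000000 + p_m*1.010991 + p_d*9.550024] = 2.484876
  V(0,+0) = exp(-r*dt) * [p_u*2.484876 + p_m*12.490239 + p_d*32.081152] = 14.761297

Answer: Price = V(0,0) = 14.7613


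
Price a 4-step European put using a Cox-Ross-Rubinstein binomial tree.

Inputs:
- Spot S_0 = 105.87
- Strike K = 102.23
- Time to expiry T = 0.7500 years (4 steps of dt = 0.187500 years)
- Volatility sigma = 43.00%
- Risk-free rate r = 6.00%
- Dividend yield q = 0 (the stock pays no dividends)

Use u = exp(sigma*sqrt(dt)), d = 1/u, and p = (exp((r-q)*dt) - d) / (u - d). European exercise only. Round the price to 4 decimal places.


dt = T/N = 0.187500
u = exp(sigma*sqrt(dt)) = 1.204658; d = 1/u = 0.830111
p = (exp((r-q)*dt) - d) / (u - d) = 0.483791
Discount per step: exp(-r*dt) = 0.988813
Stock lattice S(k, i) with i counting down-moves:
  k=0: S(0,0) = 105.8700
  k=1: S(1,0) = 127.5371; S(1,1) = 87.8839
  k=2: S(2,0) = 153.6386; S(2,1) = 105.8700; S(2,2) = 72.9534
  k=3: S(3,0) = 185.0819; S(3,1) = 127.5371; S(3,2) = 87.8839; S(3,3) = 60.5595
  k=4: S(4,0) = 222.9603; S(4,1) = 153.6386; S(4,2) = 105.8700; S(4,3) = 72.9534; S(4,4) = 50.2711
Terminal payoffs V(N, i) = max(K - S_T, 0):
  V(4,0) = 0.000000; V(4,1) = 0.000000; V(4,2) = 0.000000; V(4,3) = 29.276591; V(4,4) = 51.958914
Backward induction: V(k, i) = exp(-r*dt) * [p * V(k+1, i) + (1-p) * V(k+1, i+1)].
  V(3,0) = exp(-r*dt) * [p*0.000000 + (1-p)*0.000000] = 0.000000
  V(3,1) = exp(-r*dt) * [p*0.000000 + (1-p)*0.000000] = 0.000000
  V(3,2) = exp(-r*dt) * [p*0.000000 + (1-p)*29.276591] = 14.943771
  V(3,3) = exp(-r*dt) * [p*29.276591 + (1-p)*51.958914] = 40.526907
  V(2,0) = exp(-r*dt) * [p*0.000000 + (1-p)*0.000000] = 0.000000
  V(2,1) = exp(-r*dt) * [p*0.000000 + (1-p)*14.943771] = 7.627811
  V(2,2) = exp(-r*dt) * [p*14.943771 + (1-p)*40.526907] = 27.835101
  V(1,0) = exp(-r*dt) * [p*0.000000 + (1-p)*7.627811] = 3.893495
  V(1,1) = exp(-r*dt) * [p*7.627811 + (1-p)*27.835101] = 17.856969
  V(0,0) = exp(-r*dt) * [p*3.893495 + (1-p)*17.856969] = 10.977372

Answer: Price = V(0,0) = 10.9774


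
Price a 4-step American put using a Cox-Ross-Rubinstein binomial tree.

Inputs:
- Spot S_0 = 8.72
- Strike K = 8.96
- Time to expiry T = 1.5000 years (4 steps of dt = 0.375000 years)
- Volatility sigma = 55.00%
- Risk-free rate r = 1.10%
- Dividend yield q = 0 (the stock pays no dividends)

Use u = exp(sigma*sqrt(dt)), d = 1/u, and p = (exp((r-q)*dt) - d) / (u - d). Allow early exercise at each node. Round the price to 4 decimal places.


Answer: Price = V(0,0) = 2.2955

Derivation:
dt = T/N = 0.375000
u = exp(sigma*sqrt(dt)) = 1.400466; d = 1/u = 0.714048
p = (exp((r-q)*dt) - d) / (u - d) = 0.422608
Discount per step: exp(-r*dt) = 0.995883
Stock lattice S(k, i) with i counting down-moves:
  k=0: S(0,0) = 8.7200
  k=1: S(1,0) = 12.2121; S(1,1) = 6.2265
  k=2: S(2,0) = 17.1026; S(2,1) = 8.7200; S(2,2) = 4.4460
  k=3: S(3,0) = 23.9516; S(3,1) = 12.2121; S(3,2) = 6.2265; S(3,3) = 3.1747
  k=4: S(4,0) = 33.5433; S(4,1) = 17.1026; S(4,2) = 8.7200; S(4,3) = 4.4460; S(4,4) = 2.2669
Terminal payoffs V(N, i) = max(K - S_T, 0):
  V(4,0) = 0.000000; V(4,1) = 0.000000; V(4,2) = 0.240000; V(4,3) = 4.513979; V(4,4) = 6.693130
Backward induction: V(k, i) = exp(-r*dt) * [p * V(k+1, i) + (1-p) * V(k+1, i+1)]; then take max(V_cont, immediate exercise) for American.
  V(3,0) = exp(-r*dt) * [p*0.000000 + (1-p)*0.000000] = 0.000000; exercise = 0.000000; V(3,0) = max -> 0.000000
  V(3,1) = exp(-r*dt) * [p*0.000000 + (1-p)*0.240000] = 0.138004; exercise = 0.000000; V(3,1) = max -> 0.138004
  V(3,2) = exp(-r*dt) * [p*0.240000 + (1-p)*4.513979] = 2.696616; exercise = 2.733500; V(3,2) = max -> 2.733500
  V(3,3) = exp(-r*dt) * [p*4.513979 + (1-p)*6.693130] = 5.748443; exercise = 5.785327; V(3,3) = max -> 5.785327
  V(2,0) = exp(-r*dt) * [p*0.000000 + (1-p)*0.138004] = 0.079354; exercise = 0.000000; V(2,0) = max -> 0.079354
  V(2,1) = exp(-r*dt) * [p*0.138004 + (1-p)*2.733500] = 1.629886; exercise = 0.240000; V(2,1) = max -> 1.629886
  V(2,2) = exp(-r*dt) * [p*2.733500 + (1-p)*5.785327] = 4.477095; exercise = 4.513979; V(2,2) = max -> 4.513979
  V(1,0) = exp(-r*dt) * [p*0.079354 + (1-p)*1.629886] = 0.970607; exercise = 0.000000; V(1,0) = max -> 0.970607
  V(1,1) = exp(-r*dt) * [p*1.629886 + (1-p)*4.513979] = 3.281575; exercise = 2.733500; V(1,1) = max -> 3.281575
  V(0,0) = exp(-r*dt) * [p*0.970607 + (1-p)*3.281575] = 2.295454; exercise = 0.240000; V(0,0) = max -> 2.295454


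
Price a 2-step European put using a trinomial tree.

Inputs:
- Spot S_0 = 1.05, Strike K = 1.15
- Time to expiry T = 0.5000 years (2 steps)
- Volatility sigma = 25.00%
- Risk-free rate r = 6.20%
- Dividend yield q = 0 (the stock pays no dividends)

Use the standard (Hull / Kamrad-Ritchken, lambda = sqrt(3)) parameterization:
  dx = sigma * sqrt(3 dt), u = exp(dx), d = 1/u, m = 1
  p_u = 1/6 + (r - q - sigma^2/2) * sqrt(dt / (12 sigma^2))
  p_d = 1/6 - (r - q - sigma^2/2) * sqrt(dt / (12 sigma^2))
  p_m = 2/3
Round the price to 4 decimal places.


dt = T/N = 0.250000; dx = sigma*sqrt(3*dt) = 0.216506
u = exp(dx) = 1.241731; d = 1/u = 0.805327
p_u = 0.184420, p_m = 0.666667, p_d = 0.148913
Discount per step: exp(-r*dt) = 0.984620
Stock lattice S(k, j) with j the centered position index:
  k=0: S(0,+0) = 1.0500
  k=1: S(1,-1) = 0.8456; S(1,+0) = 1.0500; S(1,+1) = 1.3038
  k=2: S(2,-2) = 0.6810; S(2,-1) = 0.8456; S(2,+0) = 1.0500; S(2,+1) = 1.3038; S(2,+2) = 1.6190
Terminal payoffs V(N, j) = max(K - S_T, 0):
  V(2,-2) = 0.469020; V(2,-1) = 0.304406; V(2,+0) = 0.100000; V(2,+1) = 0.000000; V(2,+2) = 0.000000
Backward induction: V(k, j) = exp(-r*dt) * [p_u * V(k+1, j+1) + p_m * V(k+1, j) + p_d * V(k+1, j-1)]
  V(1,-1) = exp(-r*dt) * [p_u*0.100000 + p_m*0.304406 + p_d*0.469020] = 0.286744
  V(1,+0) = exp(-r*dt) * [p_u*0.000000 + p_m*0.100000 + p_d*0.304406] = 0.110274
  V(1,+1) = exp(-r*dt) * [p_u*0.000000 + p_m*0.000000 + p_d*0.100000] = 0.014662
  V(0,+0) = exp(-r*dt) * [p_u*0.014662 + p_m*0.110274 + p_d*0.286744] = 0.117091

Answer: Price = V(0,0) = 0.1171


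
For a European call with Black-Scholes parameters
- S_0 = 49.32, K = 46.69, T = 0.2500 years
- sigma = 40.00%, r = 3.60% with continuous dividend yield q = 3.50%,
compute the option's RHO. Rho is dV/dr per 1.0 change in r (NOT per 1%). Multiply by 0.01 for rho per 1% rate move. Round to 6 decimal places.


Answer: Rho = 6.588598

Derivation:
d1 = 0.3752483466; d2 = 0.1752483466
phi(d1) = 0.3718204532; exp(-qT) = 0.9912881698; exp(-rT) = 0.9910403788
N(d2) = 0.5695577515
Rho = K*T*exp(-rT)*N(d2) = 46.6900 * 0.2500 * 0.9910403788 * 0.5695577515 = 6.588598


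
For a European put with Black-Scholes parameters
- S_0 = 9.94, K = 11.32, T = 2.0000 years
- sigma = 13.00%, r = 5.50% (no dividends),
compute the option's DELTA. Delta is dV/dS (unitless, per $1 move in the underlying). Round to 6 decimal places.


d1 = -0.0168838176; d2 = -0.2007315808
phi(d1) = 0.3988854226; exp(-qT) = 1.0000000000; exp(-rT) = 0.8958341353
N(-d1) = 0.5067353487
Delta = -exp(-qT) * N(-d1) = -1.0000000000 * 0.5067353487 = -0.506735

Answer: Delta = -0.506735


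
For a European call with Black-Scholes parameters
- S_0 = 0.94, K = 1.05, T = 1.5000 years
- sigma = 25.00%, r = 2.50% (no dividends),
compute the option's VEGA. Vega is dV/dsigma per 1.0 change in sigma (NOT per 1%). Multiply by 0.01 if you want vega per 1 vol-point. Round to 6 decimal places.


Answer: Vega = 0.457596

Derivation:
d1 = -0.0858646352; d2 = -0.3920508530
phi(d1) = 0.3974743398; exp(-qT) = 1.0000000000; exp(-rT) = 0.9631944177
Vega = S * exp(-qT) * phi(d1) * sqrt(T) = 0.9400 * 1.0000000000 * 0.3974743398 * 1.2247448714 = 0.457596


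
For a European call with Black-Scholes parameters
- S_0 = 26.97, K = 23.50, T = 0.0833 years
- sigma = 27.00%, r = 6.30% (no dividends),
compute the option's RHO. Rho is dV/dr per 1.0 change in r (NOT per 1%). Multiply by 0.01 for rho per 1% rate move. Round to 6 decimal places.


d1 = 1.8736698447; d2 = 1.7957431484
phi(d1) = 0.0689579847; exp(-qT) = 1.0000000000; exp(-rT) = 0.9947658462
N(d2) = 0.9637323119
Rho = K*T*exp(-rT)*N(d2) = 23.5000 * 0.0833 * 0.9947658462 * 0.9637323119 = 1.876680

Answer: Rho = 1.876680


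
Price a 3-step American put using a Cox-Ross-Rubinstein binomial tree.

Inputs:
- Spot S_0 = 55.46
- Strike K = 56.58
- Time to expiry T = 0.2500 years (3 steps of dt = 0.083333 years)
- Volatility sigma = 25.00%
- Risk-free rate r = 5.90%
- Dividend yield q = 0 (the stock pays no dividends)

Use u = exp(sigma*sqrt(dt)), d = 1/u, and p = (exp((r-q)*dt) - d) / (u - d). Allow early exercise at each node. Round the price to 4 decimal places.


dt = T/N = 0.083333
u = exp(sigma*sqrt(dt)) = 1.074837; d = 1/u = 0.930374
p = (exp((r-q)*dt) - d) / (u - d) = 0.516084
Discount per step: exp(-r*dt) = 0.995095
Stock lattice S(k, i) with i counting down-moves:
  k=0: S(0,0) = 55.4600
  k=1: S(1,0) = 59.6104; S(1,1) = 51.5985
  k=2: S(2,0) = 64.0715; S(2,1) = 55.4600; S(2,2) = 48.0059
  k=3: S(3,0) = 68.8664; S(3,1) = 59.6104; S(3,2) = 51.5985; S(3,3) = 44.6635
Terminal payoffs V(N, i) = max(K - S_T, 0):
  V(3,0) = 0.000000; V(3,1) = 0.000000; V(3,2) = 4.981466; V(3,3) = 11.916541
Backward induction: V(k, i) = exp(-r*dt) * [p * V(k+1, i) + (1-p) * V(k+1, i+1)]; then take max(V_cont, immediate exercise) for American.
  V(2,0) = exp(-r*dt) * [p*0.000000 + (1-p)*0.000000] = 0.000000; exercise = 0.000000; V(2,0) = max -> 0.000000
  V(2,1) = exp(-r*dt) * [p*0.000000 + (1-p)*4.981466] = 2.398790; exercise = 1.120000; V(2,1) = max -> 2.398790
  V(2,2) = exp(-r*dt) * [p*4.981466 + (1-p)*11.916541] = 8.296571; exercise = 8.574073; V(2,2) = max -> 8.574073
  V(1,0) = exp(-r*dt) * [p*0.000000 + (1-p)*2.398790] = 1.155121; exercise = 0.000000; V(1,0) = max -> 1.155121
  V(1,1) = exp(-r*dt) * [p*2.398790 + (1-p)*8.574073] = 5.360690; exercise = 4.981466; V(1,1) = max -> 5.360690
  V(0,0) = exp(-r*dt) * [p*1.155121 + (1-p)*5.360690] = 3.174618; exercise = 1.120000; V(0,0) = max -> 3.174618

Answer: Price = V(0,0) = 3.1746


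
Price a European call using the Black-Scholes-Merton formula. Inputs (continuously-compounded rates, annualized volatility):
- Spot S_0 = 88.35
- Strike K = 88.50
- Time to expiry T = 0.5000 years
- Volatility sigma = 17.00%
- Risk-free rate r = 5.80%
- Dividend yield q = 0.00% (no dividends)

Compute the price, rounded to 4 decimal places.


d1 = (ln(S/K) + (r - q + 0.5*sigma^2) * T) / (sigma * sqrt(T)) = 0.28724047
d2 = d1 - sigma * sqrt(T) = 0.16703232
exp(-rT) = 0.97141646; exp(-qT) = 1.00000000
C = S_0 * exp(-qT) * N(d1) - K * exp(-rT) * N(d2)
N(d1) = 0.61303590; N(d2) = 0.56632769
C = 88.3500 * 1.00000000 * 0.61303590 - 88.5000 * 0.97141646 * 0.56632769 = 5.4743

Answer: Price = 5.4743


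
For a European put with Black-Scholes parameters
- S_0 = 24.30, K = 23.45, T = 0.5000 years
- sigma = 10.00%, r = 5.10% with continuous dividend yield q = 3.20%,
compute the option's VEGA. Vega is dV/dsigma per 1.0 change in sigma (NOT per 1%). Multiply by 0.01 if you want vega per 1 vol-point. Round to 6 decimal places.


d1 = 0.6732484643; d2 = 0.6025377862
phi(d1) = 0.3180424926; exp(-qT) = 0.9841273201; exp(-rT) = 0.9748223790
Vega = S * exp(-qT) * phi(d1) * sqrt(T) = 24.3000 * 0.9841273201 * 0.3180424926 * 0.7071067812 = 5.378086

Answer: Vega = 5.378086


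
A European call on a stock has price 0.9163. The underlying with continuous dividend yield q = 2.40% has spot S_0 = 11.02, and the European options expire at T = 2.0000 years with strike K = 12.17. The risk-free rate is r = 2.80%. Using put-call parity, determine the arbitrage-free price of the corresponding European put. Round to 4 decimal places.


Put-call parity: C - P = S_0 * exp(-qT) - K * exp(-rT).
S_0 * exp(-qT) = 11.0200 * 0.95313379 = 10.50353433
K * exp(-rT) = 12.1700 * 0.94553914 = 11.50721128
P = C - S*exp(-qT) + K*exp(-rT)
P = 0.9163 - 10.50353433 + 11.50721128 = 1.9200

Answer: Put price = 1.9200


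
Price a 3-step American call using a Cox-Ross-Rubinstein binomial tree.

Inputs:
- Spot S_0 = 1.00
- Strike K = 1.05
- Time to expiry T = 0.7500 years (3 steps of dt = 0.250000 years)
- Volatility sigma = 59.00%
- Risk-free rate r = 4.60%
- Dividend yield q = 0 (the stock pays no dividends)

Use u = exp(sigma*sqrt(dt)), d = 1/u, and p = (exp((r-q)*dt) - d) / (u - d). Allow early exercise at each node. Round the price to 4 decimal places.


Answer: Price = V(0,0) = 0.2114

Derivation:
dt = T/N = 0.250000
u = exp(sigma*sqrt(dt)) = 1.343126; d = 1/u = 0.744532
p = (exp((r-q)*dt) - d) / (u - d) = 0.446103
Discount per step: exp(-r*dt) = 0.988566
Stock lattice S(k, i) with i counting down-moves:
  k=0: S(0,0) = 1.0000
  k=1: S(1,0) = 1.3431; S(1,1) = 0.7445
  k=2: S(2,0) = 1.8040; S(2,1) = 1.0000; S(2,2) = 0.5543
  k=3: S(3,0) = 2.4230; S(3,1) = 1.3431; S(3,2) = 0.7445; S(3,3) = 0.4127
Terminal payoffs V(N, i) = max(S_T - K, 0):
  V(3,0) = 1.372984; V(3,1) = 0.293126; V(3,2) = 0.000000; V(3,3) = 0.000000
Backward induction: V(k, i) = exp(-r*dt) * [p * V(k+1, i) + (1-p) * V(k+1, i+1)]; then take max(V_cont, immediate exercise) for American.
  V(2,0) = exp(-r*dt) * [p*1.372984 + (1-p)*0.293126] = 0.765994; exercise = 0.753988; V(2,0) = max -> 0.765994
  V(2,1) = exp(-r*dt) * [p*0.293126 + (1-p)*0.000000] = 0.129269; exercise = 0.000000; V(2,1) = max -> 0.129269
  V(2,2) = exp(-r*dt) * [p*0.000000 + (1-p)*0.000000] = 0.000000; exercise = 0.000000; V(2,2) = max -> 0.000000
  V(1,0) = exp(-r*dt) * [p*0.765994 + (1-p)*0.129269] = 0.408588; exercise = 0.293126; V(1,0) = max -> 0.408588
  V(1,1) = exp(-r*dt) * [p*0.129269 + (1-p)*0.000000] = 0.057008; exercise = 0.000000; V(1,1) = max -> 0.057008
  V(0,0) = exp(-r*dt) * [p*0.408588 + (1-p)*0.057008] = 0.211404; exercise = 0.000000; V(0,0) = max -> 0.211404


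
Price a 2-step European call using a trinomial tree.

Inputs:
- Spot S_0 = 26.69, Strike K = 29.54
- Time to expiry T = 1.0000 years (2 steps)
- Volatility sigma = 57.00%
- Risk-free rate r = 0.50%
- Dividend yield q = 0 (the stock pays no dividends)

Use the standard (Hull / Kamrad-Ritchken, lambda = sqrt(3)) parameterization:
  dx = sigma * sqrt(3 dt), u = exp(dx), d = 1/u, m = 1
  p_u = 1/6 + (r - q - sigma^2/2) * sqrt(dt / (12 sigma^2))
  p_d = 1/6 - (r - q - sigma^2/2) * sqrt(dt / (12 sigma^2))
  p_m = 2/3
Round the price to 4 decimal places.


dt = T/N = 0.500000; dx = sigma*sqrt(3*dt) = 0.698105
u = exp(dx) = 2.009939; d = 1/u = 0.497527
p_u = 0.110282, p_m = 0.666667, p_d = 0.223051
Discount per step: exp(-r*dt) = 0.997503
Stock lattice S(k, j) with j the centered position index:
  k=0: S(0,+0) = 26.6900
  k=1: S(1,-1) = 13.2790; S(1,+0) = 26.6900; S(1,+1) = 53.6453
  k=2: S(2,-2) = 6.6067; S(2,-1) = 13.2790; S(2,+0) = 26.6900; S(2,+1) = 53.6453; S(2,+2) = 107.8238
Terminal payoffs V(N, j) = max(S_T - K, 0):
  V(2,-2) = 0.000000; V(2,-1) = 0.000000; V(2,+0) = 0.000000; V(2,+1) = 24.105283; V(2,+2) = 78.283768
Backward induction: V(k, j) = exp(-r*dt) * [p_u * V(k+1, j+1) + p_m * V(k+1, j) + p_d * V(k+1, j-1)]
  V(1,-1) = exp(-r*dt) * [p_u*0.000000 + p_m*0.000000 + p_d*0.000000] = 0.000000
  V(1,+0) = exp(-r*dt) * [p_u*24.105283 + p_m*0.000000 + p_d*0.000000] = 2.651737
  V(1,+1) = exp(-r*dt) * [p_u*78.283768 + p_m*24.105283 + p_d*0.000000] = 24.641786
  V(0,+0) = exp(-r*dt) * [p_u*24.641786 + p_m*2.651737 + p_d*0.000000] = 4.474167

Answer: Price = V(0,0) = 4.4742


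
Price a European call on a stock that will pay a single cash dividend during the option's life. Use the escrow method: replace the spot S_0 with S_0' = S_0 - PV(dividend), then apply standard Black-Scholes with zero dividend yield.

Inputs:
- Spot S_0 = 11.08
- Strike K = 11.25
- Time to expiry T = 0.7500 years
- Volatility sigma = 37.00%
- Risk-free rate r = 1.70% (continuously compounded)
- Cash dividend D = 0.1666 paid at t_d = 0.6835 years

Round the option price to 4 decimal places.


PV(D) = D * exp(-r * t_d) = 0.1666 * 0.98844775 = 0.16467539
S_0' = S_0 - PV(D) = 11.0800 - 0.16467539 = 10.91532461
d1 = (ln(S_0'/K) + (r + sigma^2/2)*T) / (sigma*sqrt(T)) = 0.10575528
d2 = d1 - sigma*sqrt(T) = -0.21467412
exp(-rT) = 0.98733094
N(d1) = 0.54211174; N(d2) = 0.41501070
C = S_0' * N(d1) - K * exp(-rT) * N(d2) = 10.91532461 * 0.54211174 - 11.2500 * 0.98733094 * 0.41501070 = 1.3076

Answer: Price = 1.3076


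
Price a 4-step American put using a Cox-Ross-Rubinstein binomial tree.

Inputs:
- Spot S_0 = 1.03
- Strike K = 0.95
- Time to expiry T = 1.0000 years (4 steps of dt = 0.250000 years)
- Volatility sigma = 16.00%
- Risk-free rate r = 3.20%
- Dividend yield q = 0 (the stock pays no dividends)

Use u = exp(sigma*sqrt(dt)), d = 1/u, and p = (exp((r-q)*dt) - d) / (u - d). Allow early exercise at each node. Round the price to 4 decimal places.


Answer: Price = V(0,0) = 0.0257

Derivation:
dt = T/N = 0.250000
u = exp(sigma*sqrt(dt)) = 1.083287; d = 1/u = 0.923116
p = (exp((r-q)*dt) - d) / (u - d) = 0.530158
Discount per step: exp(-r*dt) = 0.992032
Stock lattice S(k, i) with i counting down-moves:
  k=0: S(0,0) = 1.0300
  k=1: S(1,0) = 1.1158; S(1,1) = 0.9508
  k=2: S(2,0) = 1.2087; S(2,1) = 1.0300; S(2,2) = 0.8777
  k=3: S(3,0) = 1.3094; S(3,1) = 1.1158; S(3,2) = 0.9508; S(3,3) = 0.8102
  k=4: S(4,0) = 1.4184; S(4,1) = 1.2087; S(4,2) = 1.0300; S(4,3) = 0.8777; S(4,4) = 0.7479
Terminal payoffs V(N, i) = max(K - S_T, 0):
  V(4,0) = 0.000000; V(4,1) = 0.000000; V(4,2) = 0.000000; V(4,3) = 0.072292; V(4,4) = 0.202066
Backward induction: V(k, i) = exp(-r*dt) * [p * V(k+1, i) + (1-p) * V(k+1, i+1)]; then take max(V_cont, immediate exercise) for American.
  V(3,0) = exp(-r*dt) * [p*0.000000 + (1-p)*0.000000] = 0.000000; exercise = 0.000000; V(3,0) = max -> 0.000000
  V(3,1) = exp(-r*dt) * [p*0.000000 + (1-p)*0.000000] = 0.000000; exercise = 0.000000; V(3,1) = max -> 0.000000
  V(3,2) = exp(-r*dt) * [p*0.000000 + (1-p)*0.072292] = 0.033695; exercise = 0.000000; V(3,2) = max -> 0.033695
  V(3,3) = exp(-r*dt) * [p*0.072292 + (1-p)*0.202066] = 0.132204; exercise = 0.139773; V(3,3) = max -> 0.139773
  V(2,0) = exp(-r*dt) * [p*0.000000 + (1-p)*0.000000] = 0.000000; exercise = 0.000000; V(2,0) = max -> 0.000000
  V(2,1) = exp(-r*dt) * [p*0.000000 + (1-p)*0.033695] = 0.015705; exercise = 0.000000; V(2,1) = max -> 0.015705
  V(2,2) = exp(-r*dt) * [p*0.033695 + (1-p)*0.139773] = 0.082870; exercise = 0.072292; V(2,2) = max -> 0.082870
  V(1,0) = exp(-r*dt) * [p*0.000000 + (1-p)*0.015705] = 0.007320; exercise = 0.000000; V(1,0) = max -> 0.007320
  V(1,1) = exp(-r*dt) * [p*0.015705 + (1-p)*0.082870] = 0.046885; exercise = 0.000000; V(1,1) = max -> 0.046885
  V(0,0) = exp(-r*dt) * [p*0.007320 + (1-p)*0.046885] = 0.025703; exercise = 0.000000; V(0,0) = max -> 0.025703


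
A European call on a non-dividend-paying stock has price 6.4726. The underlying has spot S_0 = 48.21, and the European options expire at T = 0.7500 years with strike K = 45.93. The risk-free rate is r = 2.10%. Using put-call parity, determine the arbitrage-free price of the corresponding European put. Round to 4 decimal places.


Put-call parity: C - P = S_0 * exp(-qT) - K * exp(-rT).
S_0 * exp(-qT) = 48.2100 * 1.00000000 = 48.21000000
K * exp(-rT) = 45.9300 * 0.98437338 = 45.21226946
P = C - S*exp(-qT) + K*exp(-rT)
P = 6.4726 - 48.21000000 + 45.21226946 = 3.4749

Answer: Put price = 3.4749


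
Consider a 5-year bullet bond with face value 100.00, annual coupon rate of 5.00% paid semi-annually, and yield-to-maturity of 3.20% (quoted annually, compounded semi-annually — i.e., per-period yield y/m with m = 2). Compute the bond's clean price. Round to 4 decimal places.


Answer: Price = 108.2562

Derivation:
Coupon per period c = face * coupon_rate / m = 2.500000
Periods per year m = 2; per-period yield y/m = 0.016000
Number of cashflows N = 10
Cashflows (t years, CF_t, discount factor 1/(1+y/m)^(m*t), PV):
  t = 0.5000: CF_t = 2.500000, DF = 0.984252, PV = 2.460630
  t = 1.0000: CF_t = 2.500000, DF = 0.968752, PV = 2.421880
  t = 1.5000: CF_t = 2.500000, DF = 0.953496, PV = 2.383740
  t = 2.0000: CF_t = 2.500000, DF = 0.938480, PV = 2.346201
  t = 2.5000: CF_t = 2.500000, DF = 0.923701, PV = 2.309253
  t = 3.0000: CF_t = 2.500000, DF = 0.909155, PV = 2.272887
  t = 3.5000: CF_t = 2.500000, DF = 0.894837, PV = 2.237093
  t = 4.0000: CF_t = 2.500000, DF = 0.880745, PV = 2.201863
  t = 4.5000: CF_t = 2.500000, DF = 0.866875, PV = 2.167188
  t = 5.0000: CF_t = 102.500000, DF = 0.853224, PV = 87.455431
Price P = sum_t PV_t = 108.256166


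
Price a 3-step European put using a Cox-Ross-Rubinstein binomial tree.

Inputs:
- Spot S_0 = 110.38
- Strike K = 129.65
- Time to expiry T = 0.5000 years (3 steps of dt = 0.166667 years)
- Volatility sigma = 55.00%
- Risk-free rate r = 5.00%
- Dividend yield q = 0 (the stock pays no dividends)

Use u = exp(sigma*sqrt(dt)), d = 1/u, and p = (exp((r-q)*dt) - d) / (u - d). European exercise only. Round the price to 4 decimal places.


dt = T/N = 0.166667
u = exp(sigma*sqrt(dt)) = 1.251742; d = 1/u = 0.798886
p = (exp((r-q)*dt) - d) / (u - d) = 0.462579
Discount per step: exp(-r*dt) = 0.991701
Stock lattice S(k, i) with i counting down-moves:
  k=0: S(0,0) = 110.3800
  k=1: S(1,0) = 138.1673; S(1,1) = 88.1811
  k=2: S(2,0) = 172.9499; S(2,1) = 110.3800; S(2,2) = 70.4467
  k=3: S(3,0) = 216.4888; S(3,1) = 138.1673; S(3,2) = 88.1811; S(3,3) = 56.2789
Terminal payoffs V(N, i) = max(K - S_T, 0):
  V(3,0) = 0.000000; V(3,1) = 0.000000; V(3,2) = 41.468923; V(3,3) = 73.371123
Backward induction: V(k, i) = exp(-r*dt) * [p * V(k+1, i) + (1-p) * V(k+1, i+1)].
  V(2,0) = exp(-r*dt) * [p*0.000000 + (1-p)*0.000000] = 0.000000
  V(2,1) = exp(-r*dt) * [p*0.000000 + (1-p)*41.468923] = 22.101317
  V(2,2) = exp(-r*dt) * [p*41.468923 + (1-p)*73.371123] = 58.127412
  V(1,0) = exp(-r*dt) * [p*0.000000 + (1-p)*22.101317] = 11.779140
  V(1,1) = exp(-r*dt) * [p*22.101317 + (1-p)*58.127412] = 41.118407
  V(0,0) = exp(-r*dt) * [p*11.779140 + (1-p)*41.118407] = 27.318072

Answer: Price = V(0,0) = 27.3181


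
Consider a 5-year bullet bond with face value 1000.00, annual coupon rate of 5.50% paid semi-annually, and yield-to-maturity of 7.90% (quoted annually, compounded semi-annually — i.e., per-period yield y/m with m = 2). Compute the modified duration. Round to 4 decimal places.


Coupon per period c = face * coupon_rate / m = 27.500000
Periods per year m = 2; per-period yield y/m = 0.039500
Number of cashflows N = 10
Cashflows (t years, CF_t, discount factor 1/(1+y/m)^(m*t), PV):
  t = 0.5000: CF_t = 27.500000, DF = 0.962001, PV = 26.455026
  t = 1.0000: CF_t = 27.500000, DF = 0.925446, PV = 25.449761
  t = 1.5000: CF_t = 27.500000, DF = 0.890280, PV = 24.482694
  t = 2.0000: CF_t = 27.500000, DF = 0.856450, PV = 23.552376
  t = 2.5000: CF_t = 27.500000, DF = 0.823906, PV = 22.657408
  t = 3.0000: CF_t = 27.500000, DF = 0.792598, PV = 21.796448
  t = 3.5000: CF_t = 27.500000, DF = 0.762480, PV = 20.968204
  t = 4.0000: CF_t = 27.500000, DF = 0.733507, PV = 20.171433
  t = 4.5000: CF_t = 27.500000, DF = 0.705634, PV = 19.404938
  t = 5.0000: CF_t = 1027.500000, DF = 0.678821, PV = 697.488247
Price P = sum_t PV_t = 902.426535
First compute Macaulay numerator sum_t t * PV_t:
  t * PV_t at t = 0.5000: 13.227513
  t * PV_t at t = 1.0000: 25.449761
  t * PV_t at t = 1.5000: 36.724042
  t * PV_t at t = 2.0000: 47.104751
  t * PV_t at t = 2.5000: 56.643520
  t * PV_t at t = 3.0000: 65.389345
  t * PV_t at t = 3.5000: 73.388715
  t * PV_t at t = 4.0000: 80.685731
  t * PV_t at t = 4.5000: 87.322219
  t * PV_t at t = 5.0000: 3487.441234
Macaulay duration D = 3973.376831 / 902.426535 = 4.402992
Modified duration = D / (1 + y/m) = 4.402992 / (1 + 0.039500) = 4.235683

Answer: Modified duration = 4.2357


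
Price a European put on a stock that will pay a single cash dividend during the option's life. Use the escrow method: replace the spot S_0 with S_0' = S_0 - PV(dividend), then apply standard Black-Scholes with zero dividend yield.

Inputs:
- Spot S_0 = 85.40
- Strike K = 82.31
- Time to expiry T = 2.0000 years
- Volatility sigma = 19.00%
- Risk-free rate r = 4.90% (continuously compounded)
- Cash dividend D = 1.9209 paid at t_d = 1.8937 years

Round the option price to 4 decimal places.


Answer: Price = 4.6926

Derivation:
PV(D) = D * exp(-r * t_d) = 1.9209 * 0.91138369 = 1.75067692
S_0' = S_0 - PV(D) = 85.4000 - 1.75067692 = 83.64932308
d1 = (ln(S_0'/K) + (r + sigma^2/2)*T) / (sigma*sqrt(T)) = 0.55913809
d2 = d1 - sigma*sqrt(T) = 0.29043752
exp(-rT) = 0.90664890
N(-d1) = 0.28803374; N(-d2) = 0.38574077
P = K * exp(-rT) * N(-d2) - S_0' * N(-d1) = 82.3100 * 0.90664890 * 0.38574077 - 83.64932308 * 0.28803374 = 4.6926


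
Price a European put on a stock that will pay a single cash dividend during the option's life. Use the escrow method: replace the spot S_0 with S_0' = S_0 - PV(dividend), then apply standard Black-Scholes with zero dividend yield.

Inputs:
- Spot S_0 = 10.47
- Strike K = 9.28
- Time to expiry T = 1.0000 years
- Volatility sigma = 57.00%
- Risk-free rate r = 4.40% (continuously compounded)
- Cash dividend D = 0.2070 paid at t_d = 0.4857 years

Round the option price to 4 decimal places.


PV(D) = D * exp(-r * t_d) = 0.2070 * 0.97885594 = 0.20262318
S_0' = S_0 - PV(D) = 10.4700 - 0.20262318 = 10.26737682
d1 = (ln(S_0'/K) + (r + sigma^2/2)*T) / (sigma*sqrt(T)) = 0.53957899
d2 = d1 - sigma*sqrt(T) = -0.03042101
exp(-rT) = 0.95695396
N(-d1) = 0.29474371; N(-d2) = 0.51213436
P = K * exp(-rT) * N(-d2) - S_0' * N(-d1) = 9.2800 * 0.95695396 * 0.51213436 - 10.26737682 * 0.29474371 = 1.5218

Answer: Price = 1.5218


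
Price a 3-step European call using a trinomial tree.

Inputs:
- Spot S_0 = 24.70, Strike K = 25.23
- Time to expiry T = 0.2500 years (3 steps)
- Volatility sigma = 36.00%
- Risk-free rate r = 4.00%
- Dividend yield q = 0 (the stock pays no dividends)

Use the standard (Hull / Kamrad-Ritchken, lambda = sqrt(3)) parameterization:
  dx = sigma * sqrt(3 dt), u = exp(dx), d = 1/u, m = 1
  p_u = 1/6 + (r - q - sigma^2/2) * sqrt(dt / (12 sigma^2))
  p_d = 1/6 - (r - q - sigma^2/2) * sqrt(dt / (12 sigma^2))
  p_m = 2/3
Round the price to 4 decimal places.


Answer: Price = V(0,0) = 1.5723

Derivation:
dt = T/N = 0.083333; dx = sigma*sqrt(3*dt) = 0.180000
u = exp(dx) = 1.197217; d = 1/u = 0.835270
p_u = 0.160926, p_m = 0.666667, p_d = 0.172407
Discount per step: exp(-r*dt) = 0.996672
Stock lattice S(k, j) with j the centered position index:
  k=0: S(0,+0) = 24.7000
  k=1: S(1,-1) = 20.6312; S(1,+0) = 24.7000; S(1,+1) = 29.5713
  k=2: S(2,-2) = 17.2326; S(2,-1) = 20.6312; S(2,+0) = 24.7000; S(2,+1) = 29.5713; S(2,+2) = 35.4032
  k=3: S(3,-3) = 14.3939; S(3,-2) = 17.2326; S(3,-1) = 20.6312; S(3,+0) = 24.7000; S(3,+1) = 29.5713; S(3,+2) = 35.4032; S(3,+3) = 42.3854
Terminal payoffs V(N, j) = max(S_T - K, 0):
  V(3,-3) = 0.000000; V(3,-2) = 0.000000; V(3,-1) = 0.000000; V(3,+0) = 0.000000; V(3,+1) = 4.341269; V(3,+2) = 10.173237; V(3,+3) = 17.155369
Backward induction: V(k, j) = exp(-r*dt) * [p_u * V(k+1, j+1) + p_m * V(k+1, j) + p_d * V(k+1, j-1)]
  V(2,-2) = exp(-r*dt) * [p_u*0.000000 + p_m*0.000000 + p_d*0.000000] = 0.000000
  V(2,-1) = exp(-r*dt) * [p_u*0.000000 + p_m*0.000000 + p_d*0.000000] = 0.000000
  V(2,+0) = exp(-r*dt) * [p_u*4.341269 + p_m*0.000000 + p_d*0.000000] = 0.696298
  V(2,+1) = exp(-r*dt) * [p_u*10.173237 + p_m*4.341269 + p_d*0.000000] = 4.516238
  V(2,+2) = exp(-r*dt) * [p_u*17.155369 + p_m*10.173237 + p_d*4.341269] = 10.257121
  V(1,-1) = exp(-r*dt) * [p_u*0.696298 + p_m*0.000000 + p_d*0.000000] = 0.111679
  V(1,+0) = exp(-r*dt) * [p_u*4.516238 + p_m*0.696298 + p_d*0.000000] = 1.187015
  V(1,+1) = exp(-r*dt) * [p_u*10.257121 + p_m*4.516238 + p_d*0.696298] = 4.765597
  V(0,+0) = exp(-r*dt) * [p_u*4.765597 + p_m*1.187015 + p_d*0.111679] = 1.572256
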